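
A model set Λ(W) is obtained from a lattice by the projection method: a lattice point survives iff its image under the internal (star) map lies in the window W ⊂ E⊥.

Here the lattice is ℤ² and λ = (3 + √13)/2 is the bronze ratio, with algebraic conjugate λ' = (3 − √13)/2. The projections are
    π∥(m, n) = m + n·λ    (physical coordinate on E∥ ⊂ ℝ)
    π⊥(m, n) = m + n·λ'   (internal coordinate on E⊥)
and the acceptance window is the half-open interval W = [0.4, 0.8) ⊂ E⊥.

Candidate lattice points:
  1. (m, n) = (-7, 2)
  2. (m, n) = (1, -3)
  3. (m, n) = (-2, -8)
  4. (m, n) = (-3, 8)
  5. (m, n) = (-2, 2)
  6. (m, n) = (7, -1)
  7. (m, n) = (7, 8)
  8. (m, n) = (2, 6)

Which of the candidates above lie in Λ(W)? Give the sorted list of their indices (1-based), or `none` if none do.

3

λ' = (3−√13)/2 ≈ -0.302776.
[1] lift (-7,2): star map gives -7.605551; window check 0.4 ≤ -7.605551 < 0.8 is false → out
[2] lift (1,-3): star map gives 1.908327; window check 0.4 ≤ 1.908327 < 0.8 is false → out
[3] lift (-2,-8): star map gives 0.422205; window check 0.4 ≤ 0.422205 < 0.8 is true → IN Λ
[4] lift (-3,8): star map gives -5.422205; window check 0.4 ≤ -5.422205 < 0.8 is false → out
[5] lift (-2,2): star map gives -2.605551; window check 0.4 ≤ -2.605551 < 0.8 is false → out
[6] lift (7,-1): star map gives 7.302776; window check 0.4 ≤ 7.302776 < 0.8 is false → out
[7] lift (7,8): star map gives 4.577795; window check 0.4 ≤ 4.577795 < 0.8 is false → out
[8] lift (2,6): star map gives 0.183346; window check 0.4 ≤ 0.183346 < 0.8 is false → out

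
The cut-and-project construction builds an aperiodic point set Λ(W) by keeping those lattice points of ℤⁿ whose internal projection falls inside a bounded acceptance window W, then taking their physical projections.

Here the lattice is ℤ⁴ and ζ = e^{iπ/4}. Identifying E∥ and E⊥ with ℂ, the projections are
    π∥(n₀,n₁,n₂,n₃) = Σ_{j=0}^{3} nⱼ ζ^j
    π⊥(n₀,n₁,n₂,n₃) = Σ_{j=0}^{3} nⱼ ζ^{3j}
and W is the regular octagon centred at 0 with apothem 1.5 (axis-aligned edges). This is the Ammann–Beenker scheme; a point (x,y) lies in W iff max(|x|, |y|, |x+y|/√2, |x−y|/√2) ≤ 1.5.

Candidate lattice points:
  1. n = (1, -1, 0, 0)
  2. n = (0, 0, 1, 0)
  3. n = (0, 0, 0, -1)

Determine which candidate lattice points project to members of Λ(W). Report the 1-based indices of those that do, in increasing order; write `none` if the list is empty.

2, 3

With ζ = e^{iπ/4} the internal vectors are ζ^0,ζ^3,ζ^6,ζ^9.
candidate 1: n = (1, -1, 0, 0) → π⊥ ≈ (+1.707107, -0.707107); max(|x|,|y|,|x±y|/√2) = 1.707107 > 1.5 ⇒ ∉ W
candidate 2: n = (0, 0, 1, 0) → π⊥ ≈ (+0.000000, -1.000000); max(|x|,|y|,|x±y|/√2) = 1.000000 ≤ 1.5 ⇒ ∈ W
candidate 3: n = (0, 0, 0, -1) → π⊥ ≈ (-0.707107, -0.707107); max(|x|,|y|,|x±y|/√2) = 1.000000 ≤ 1.5 ⇒ ∈ W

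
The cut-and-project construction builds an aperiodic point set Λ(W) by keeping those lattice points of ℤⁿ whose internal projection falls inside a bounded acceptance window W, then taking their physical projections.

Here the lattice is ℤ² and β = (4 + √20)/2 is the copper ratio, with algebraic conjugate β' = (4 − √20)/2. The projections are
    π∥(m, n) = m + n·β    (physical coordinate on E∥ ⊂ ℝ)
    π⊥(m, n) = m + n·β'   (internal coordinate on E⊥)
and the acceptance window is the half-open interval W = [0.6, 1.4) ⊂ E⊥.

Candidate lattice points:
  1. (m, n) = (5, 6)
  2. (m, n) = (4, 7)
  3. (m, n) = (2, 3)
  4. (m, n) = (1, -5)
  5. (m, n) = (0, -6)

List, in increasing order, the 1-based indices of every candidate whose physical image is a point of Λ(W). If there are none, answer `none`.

3

β' = (4−√20)/2 ≈ -0.23607.
#1 (5,6): internal coord 5 + (6)·β' = +3.58359; +3.58359 ∉ [0.6, 1.4) → out
#2 (4,7): internal coord 4 + (7)·β' = +2.34752; +2.34752 ∉ [0.6, 1.4) → out
#3 (2,3): internal coord 2 + (3)·β' = +1.29180; +1.29180 ∈ [0.6, 1.4) → IN Λ
#4 (1,-5): internal coord 1 + (-5)·β' = +2.18034; +2.18034 ∉ [0.6, 1.4) → out
#5 (0,-6): internal coord 0 + (-6)·β' = +1.41641; +1.41641 ∉ [0.6, 1.4) → out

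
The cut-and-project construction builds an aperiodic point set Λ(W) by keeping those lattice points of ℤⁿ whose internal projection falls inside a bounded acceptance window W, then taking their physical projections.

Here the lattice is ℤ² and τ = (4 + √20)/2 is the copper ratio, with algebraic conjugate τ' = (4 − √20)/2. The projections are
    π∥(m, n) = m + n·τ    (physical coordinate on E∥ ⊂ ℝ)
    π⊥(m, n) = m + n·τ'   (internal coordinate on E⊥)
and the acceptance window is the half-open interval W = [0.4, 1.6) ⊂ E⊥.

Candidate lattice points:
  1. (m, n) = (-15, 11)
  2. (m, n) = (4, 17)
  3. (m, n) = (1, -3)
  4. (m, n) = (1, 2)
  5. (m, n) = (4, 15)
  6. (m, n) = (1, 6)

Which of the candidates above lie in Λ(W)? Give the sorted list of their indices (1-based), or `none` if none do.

4, 5

τ' = (4−√20)/2 ≈ -0.236068.
[1] lift (-15,11): star map gives -17.596748; window check 0.4 ≤ -17.596748 < 1.6 is false → out
[2] lift (4,17): star map gives -0.013156; window check 0.4 ≤ -0.013156 < 1.6 is false → out
[3] lift (1,-3): star map gives 1.708204; window check 0.4 ≤ 1.708204 < 1.6 is false → out
[4] lift (1,2): star map gives 0.527864; window check 0.4 ≤ 0.527864 < 1.6 is true → IN Λ
[5] lift (4,15): star map gives 0.458980; window check 0.4 ≤ 0.458980 < 1.6 is true → IN Λ
[6] lift (1,6): star map gives -0.416408; window check 0.4 ≤ -0.416408 < 1.6 is false → out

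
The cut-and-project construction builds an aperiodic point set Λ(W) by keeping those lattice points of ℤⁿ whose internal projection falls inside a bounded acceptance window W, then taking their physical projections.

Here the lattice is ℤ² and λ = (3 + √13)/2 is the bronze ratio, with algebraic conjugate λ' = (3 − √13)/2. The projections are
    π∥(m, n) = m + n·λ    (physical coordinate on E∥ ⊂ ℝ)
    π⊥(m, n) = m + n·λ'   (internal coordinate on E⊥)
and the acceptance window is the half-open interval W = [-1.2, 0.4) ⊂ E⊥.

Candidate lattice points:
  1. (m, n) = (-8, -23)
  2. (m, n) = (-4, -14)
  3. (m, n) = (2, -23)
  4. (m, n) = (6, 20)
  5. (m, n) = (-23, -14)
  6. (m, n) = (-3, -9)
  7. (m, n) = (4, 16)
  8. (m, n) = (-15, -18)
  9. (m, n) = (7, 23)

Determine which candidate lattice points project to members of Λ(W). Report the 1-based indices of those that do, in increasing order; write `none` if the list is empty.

Numerically λ ≈ 3.30278 and λ' = −1/λ ≈ -0.30278.
#1 (-8,-23): internal coord -8 + (-23)·λ' = -1.03616; -1.03616 ∈ [-1.2, 0.4) → IN Λ
#2 (-4,-14): internal coord -4 + (-14)·λ' = +0.23886; +0.23886 ∈ [-1.2, 0.4) → IN Λ
#3 (2,-23): internal coord 2 + (-23)·λ' = +8.96384; +8.96384 ∉ [-1.2, 0.4) → out
#4 (6,20): internal coord 6 + (20)·λ' = -0.05551; -0.05551 ∈ [-1.2, 0.4) → IN Λ
#5 (-23,-14): internal coord -23 + (-14)·λ' = -18.76114; -18.76114 ∉ [-1.2, 0.4) → out
#6 (-3,-9): internal coord -3 + (-9)·λ' = -0.27502; -0.27502 ∈ [-1.2, 0.4) → IN Λ
#7 (4,16): internal coord 4 + (16)·λ' = -0.84441; -0.84441 ∈ [-1.2, 0.4) → IN Λ
#8 (-15,-18): internal coord -15 + (-18)·λ' = -9.55004; -9.55004 ∉ [-1.2, 0.4) → out
#9 (7,23): internal coord 7 + (23)·λ' = +0.03616; +0.03616 ∈ [-1.2, 0.4) → IN Λ

1, 2, 4, 6, 7, 9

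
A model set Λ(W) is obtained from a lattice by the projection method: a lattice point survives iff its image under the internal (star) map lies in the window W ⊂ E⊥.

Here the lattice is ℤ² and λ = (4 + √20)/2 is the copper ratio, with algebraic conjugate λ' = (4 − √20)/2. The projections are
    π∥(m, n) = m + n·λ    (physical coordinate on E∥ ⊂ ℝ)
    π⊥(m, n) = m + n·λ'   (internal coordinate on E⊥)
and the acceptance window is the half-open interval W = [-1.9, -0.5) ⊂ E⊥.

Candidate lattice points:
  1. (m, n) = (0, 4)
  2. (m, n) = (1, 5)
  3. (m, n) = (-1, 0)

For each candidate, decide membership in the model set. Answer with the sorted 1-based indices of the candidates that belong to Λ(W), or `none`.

1, 3

Numerically λ ≈ 4.23607 and λ' = −1/λ ≈ -0.23607.
candidate 1: (m,n)=(0,4) → π∥ = 0+4·λ ≈ 16.94427, π⊥ = 0+4·λ' ≈ -0.94427 ∈ [-1.9, -0.5) ⇒ IN Λ
candidate 2: (m,n)=(1,5) → π∥ = 1+5·λ ≈ 22.18034, π⊥ = 1+5·λ' ≈ -0.18034 ∉ [-1.9, -0.5) ⇒ out
candidate 3: (m,n)=(-1,0) → π∥ = -1+0·λ ≈ -1.00000, π⊥ = -1+0·λ' ≈ -1.00000 ∈ [-1.9, -0.5) ⇒ IN Λ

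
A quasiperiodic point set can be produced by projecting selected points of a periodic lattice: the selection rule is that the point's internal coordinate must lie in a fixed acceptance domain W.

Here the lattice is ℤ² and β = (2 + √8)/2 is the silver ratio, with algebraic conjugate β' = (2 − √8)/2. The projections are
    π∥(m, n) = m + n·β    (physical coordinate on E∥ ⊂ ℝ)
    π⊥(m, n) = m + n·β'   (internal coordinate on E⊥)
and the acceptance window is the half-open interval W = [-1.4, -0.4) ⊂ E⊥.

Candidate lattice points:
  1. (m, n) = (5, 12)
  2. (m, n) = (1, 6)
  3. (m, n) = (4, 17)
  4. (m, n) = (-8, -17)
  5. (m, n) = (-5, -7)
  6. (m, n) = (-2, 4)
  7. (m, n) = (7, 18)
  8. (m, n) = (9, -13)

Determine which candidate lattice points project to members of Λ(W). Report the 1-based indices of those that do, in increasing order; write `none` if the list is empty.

4, 7

Numerically β ≈ 2.414214 and β' = −1/β ≈ -0.414214.
candidate 1: (m,n)=(5,12) → π∥ = 5+12·β ≈ 33.970563, π⊥ = 5+12·β' ≈ 0.029437 ∉ [-1.4, -0.4) ⇒ out
candidate 2: (m,n)=(1,6) → π∥ = 1+6·β ≈ 15.485281, π⊥ = 1+6·β' ≈ -1.485281 ∉ [-1.4, -0.4) ⇒ out
candidate 3: (m,n)=(4,17) → π∥ = 4+17·β ≈ 45.041631, π⊥ = 4+17·β' ≈ -3.041631 ∉ [-1.4, -0.4) ⇒ out
candidate 4: (m,n)=(-8,-17) → π∥ = -8-17·β ≈ -49.041631, π⊥ = -8-17·β' ≈ -0.958369 ∈ [-1.4, -0.4) ⇒ IN Λ
candidate 5: (m,n)=(-5,-7) → π∥ = -5-7·β ≈ -21.899495, π⊥ = -5-7·β' ≈ -2.100505 ∉ [-1.4, -0.4) ⇒ out
candidate 6: (m,n)=(-2,4) → π∥ = -2+4·β ≈ 7.656854, π⊥ = -2+4·β' ≈ -3.656854 ∉ [-1.4, -0.4) ⇒ out
candidate 7: (m,n)=(7,18) → π∥ = 7+18·β ≈ 50.455844, π⊥ = 7+18·β' ≈ -0.455844 ∈ [-1.4, -0.4) ⇒ IN Λ
candidate 8: (m,n)=(9,-13) → π∥ = 9-13·β ≈ -22.384776, π⊥ = 9-13·β' ≈ 14.384776 ∉ [-1.4, -0.4) ⇒ out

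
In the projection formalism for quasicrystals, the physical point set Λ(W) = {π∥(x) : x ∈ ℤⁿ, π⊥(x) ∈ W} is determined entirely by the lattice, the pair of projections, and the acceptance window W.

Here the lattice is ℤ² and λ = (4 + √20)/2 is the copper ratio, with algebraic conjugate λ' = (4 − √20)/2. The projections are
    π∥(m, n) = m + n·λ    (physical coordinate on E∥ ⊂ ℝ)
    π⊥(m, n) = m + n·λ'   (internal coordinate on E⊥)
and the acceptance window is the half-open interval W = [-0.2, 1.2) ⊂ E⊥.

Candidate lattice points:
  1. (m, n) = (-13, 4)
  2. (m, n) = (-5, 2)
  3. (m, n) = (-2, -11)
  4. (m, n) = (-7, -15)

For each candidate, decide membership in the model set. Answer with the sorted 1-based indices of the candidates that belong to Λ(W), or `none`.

3

Compute λ' = (4−√20)/2 = -0.23607, so π⊥(m,n) = m -0.23607·n.
[1] lift (-13,4): star map gives -13.94427; window check -0.2 ≤ -13.94427 < 1.2 is false → out
[2] lift (-5,2): star map gives -5.47214; window check -0.2 ≤ -5.47214 < 1.2 is false → out
[3] lift (-2,-11): star map gives 0.59675; window check -0.2 ≤ 0.59675 < 1.2 is true → IN Λ
[4] lift (-7,-15): star map gives -3.45898; window check -0.2 ≤ -3.45898 < 1.2 is false → out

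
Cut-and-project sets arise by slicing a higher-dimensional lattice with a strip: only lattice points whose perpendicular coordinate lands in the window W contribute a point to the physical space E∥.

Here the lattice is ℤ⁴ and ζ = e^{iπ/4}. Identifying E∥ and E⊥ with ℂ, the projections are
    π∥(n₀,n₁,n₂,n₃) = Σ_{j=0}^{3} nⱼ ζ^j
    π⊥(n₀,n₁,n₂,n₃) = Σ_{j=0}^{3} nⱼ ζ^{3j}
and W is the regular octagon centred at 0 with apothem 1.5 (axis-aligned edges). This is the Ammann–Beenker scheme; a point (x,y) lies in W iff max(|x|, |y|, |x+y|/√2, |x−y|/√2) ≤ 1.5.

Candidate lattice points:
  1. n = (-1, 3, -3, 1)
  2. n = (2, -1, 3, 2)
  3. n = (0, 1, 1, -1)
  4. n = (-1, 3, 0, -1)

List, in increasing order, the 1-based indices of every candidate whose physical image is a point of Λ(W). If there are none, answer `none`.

With ζ = e^{iπ/4} the internal vectors are ζ^0,ζ^3,ζ^6,ζ^9.
#1 (-1, 3, -3, 1): internal (-2.4142, 5.8284); octagon support 5.8284 vs apothem 1.5 → ∉ W
#2 (2, -1, 3, 2): internal (4.1213, -2.2929); octagon support 4.5355 vs apothem 1.5 → ∉ W
#3 (0, 1, 1, -1): internal (-1.4142, -1.0000); octagon support 1.7071 vs apothem 1.5 → ∉ W
#4 (-1, 3, 0, -1): internal (-3.8284, 1.4142); octagon support 3.8284 vs apothem 1.5 → ∉ W

none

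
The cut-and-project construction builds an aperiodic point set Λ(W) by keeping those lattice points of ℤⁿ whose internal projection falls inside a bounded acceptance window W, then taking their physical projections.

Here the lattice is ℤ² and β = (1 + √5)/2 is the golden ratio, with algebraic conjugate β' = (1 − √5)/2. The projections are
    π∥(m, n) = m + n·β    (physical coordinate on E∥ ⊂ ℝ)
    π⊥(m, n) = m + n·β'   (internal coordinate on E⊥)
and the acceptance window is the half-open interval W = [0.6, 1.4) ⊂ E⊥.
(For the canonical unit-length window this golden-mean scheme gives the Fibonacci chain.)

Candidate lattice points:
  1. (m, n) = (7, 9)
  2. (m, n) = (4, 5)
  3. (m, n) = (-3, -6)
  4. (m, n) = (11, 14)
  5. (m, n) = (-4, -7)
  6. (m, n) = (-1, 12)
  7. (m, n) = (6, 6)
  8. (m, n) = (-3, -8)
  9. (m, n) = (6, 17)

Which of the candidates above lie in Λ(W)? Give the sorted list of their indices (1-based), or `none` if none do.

Compute β' = (1−√5)/2 = -0.6180, so π⊥(m,n) = m -0.6180·n.
[1] lift (7,9): star map gives 1.4377; window check 0.6 ≤ 1.4377 < 1.4 is false → out
[2] lift (4,5): star map gives 0.9098; window check 0.6 ≤ 0.9098 < 1.4 is true → IN Λ
[3] lift (-3,-6): star map gives 0.7082; window check 0.6 ≤ 0.7082 < 1.4 is true → IN Λ
[4] lift (11,14): star map gives 2.3475; window check 0.6 ≤ 2.3475 < 1.4 is false → out
[5] lift (-4,-7): star map gives 0.3262; window check 0.6 ≤ 0.3262 < 1.4 is false → out
[6] lift (-1,12): star map gives -8.4164; window check 0.6 ≤ -8.4164 < 1.4 is false → out
[7] lift (6,6): star map gives 2.2918; window check 0.6 ≤ 2.2918 < 1.4 is false → out
[8] lift (-3,-8): star map gives 1.9443; window check 0.6 ≤ 1.9443 < 1.4 is false → out
[9] lift (6,17): star map gives -4.5066; window check 0.6 ≤ -4.5066 < 1.4 is false → out

2, 3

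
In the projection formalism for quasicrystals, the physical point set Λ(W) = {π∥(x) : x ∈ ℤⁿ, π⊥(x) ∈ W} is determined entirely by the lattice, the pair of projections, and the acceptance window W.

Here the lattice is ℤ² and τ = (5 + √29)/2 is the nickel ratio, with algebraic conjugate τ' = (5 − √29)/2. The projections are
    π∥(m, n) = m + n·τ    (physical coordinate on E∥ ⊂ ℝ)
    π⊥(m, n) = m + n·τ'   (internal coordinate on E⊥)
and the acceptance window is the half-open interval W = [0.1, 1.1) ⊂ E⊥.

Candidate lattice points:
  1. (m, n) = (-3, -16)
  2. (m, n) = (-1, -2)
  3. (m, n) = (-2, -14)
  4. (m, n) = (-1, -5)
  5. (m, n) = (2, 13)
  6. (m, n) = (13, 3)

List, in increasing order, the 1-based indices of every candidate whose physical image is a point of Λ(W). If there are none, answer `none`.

3

Numerically τ ≈ 5.192582 and τ' = −1/τ ≈ -0.192582.
candidate 1: (m,n)=(-3,-16) → π∥ = -3-16·τ ≈ -86.081318, π⊥ = -3-16·τ' ≈ 0.081318 ∉ [0.1, 1.1) ⇒ out
candidate 2: (m,n)=(-1,-2) → π∥ = -1-2·τ ≈ -11.385165, π⊥ = -1-2·τ' ≈ -0.614835 ∉ [0.1, 1.1) ⇒ out
candidate 3: (m,n)=(-2,-14) → π∥ = -2-14·τ ≈ -74.696154, π⊥ = -2-14·τ' ≈ 0.696154 ∈ [0.1, 1.1) ⇒ IN Λ
candidate 4: (m,n)=(-1,-5) → π∥ = -1-5·τ ≈ -26.962912, π⊥ = -1-5·τ' ≈ -0.037088 ∉ [0.1, 1.1) ⇒ out
candidate 5: (m,n)=(2,13) → π∥ = 2+13·τ ≈ 69.503571, π⊥ = 2+13·τ' ≈ -0.503571 ∉ [0.1, 1.1) ⇒ out
candidate 6: (m,n)=(13,3) → π∥ = 13+3·τ ≈ 28.577747, π⊥ = 13+3·τ' ≈ 12.422253 ∉ [0.1, 1.1) ⇒ out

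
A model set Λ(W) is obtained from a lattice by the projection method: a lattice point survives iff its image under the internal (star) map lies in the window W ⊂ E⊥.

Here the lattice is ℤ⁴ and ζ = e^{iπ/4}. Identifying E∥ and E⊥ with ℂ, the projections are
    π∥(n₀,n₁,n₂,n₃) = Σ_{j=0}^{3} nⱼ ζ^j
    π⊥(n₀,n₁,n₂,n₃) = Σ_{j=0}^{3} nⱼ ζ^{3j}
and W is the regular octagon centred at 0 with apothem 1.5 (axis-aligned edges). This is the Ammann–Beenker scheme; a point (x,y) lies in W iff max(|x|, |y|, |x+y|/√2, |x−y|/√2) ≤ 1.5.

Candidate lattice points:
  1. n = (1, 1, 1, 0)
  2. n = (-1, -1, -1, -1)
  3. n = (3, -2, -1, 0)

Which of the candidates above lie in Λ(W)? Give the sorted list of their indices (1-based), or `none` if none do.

With ζ = e^{iπ/4} the internal vectors are ζ^0,ζ^3,ζ^6,ζ^9.
#1 (1, 1, 1, 0): internal (0.292893, -0.292893); octagon support 0.414214 vs apothem 1.5 → ∈ W
#2 (-1, -1, -1, -1): internal (-1.000000, -0.414214); octagon support 1.000000 vs apothem 1.5 → ∈ W
#3 (3, -2, -1, 0): internal (4.414214, -0.414214); octagon support 4.414214 vs apothem 1.5 → ∉ W

1, 2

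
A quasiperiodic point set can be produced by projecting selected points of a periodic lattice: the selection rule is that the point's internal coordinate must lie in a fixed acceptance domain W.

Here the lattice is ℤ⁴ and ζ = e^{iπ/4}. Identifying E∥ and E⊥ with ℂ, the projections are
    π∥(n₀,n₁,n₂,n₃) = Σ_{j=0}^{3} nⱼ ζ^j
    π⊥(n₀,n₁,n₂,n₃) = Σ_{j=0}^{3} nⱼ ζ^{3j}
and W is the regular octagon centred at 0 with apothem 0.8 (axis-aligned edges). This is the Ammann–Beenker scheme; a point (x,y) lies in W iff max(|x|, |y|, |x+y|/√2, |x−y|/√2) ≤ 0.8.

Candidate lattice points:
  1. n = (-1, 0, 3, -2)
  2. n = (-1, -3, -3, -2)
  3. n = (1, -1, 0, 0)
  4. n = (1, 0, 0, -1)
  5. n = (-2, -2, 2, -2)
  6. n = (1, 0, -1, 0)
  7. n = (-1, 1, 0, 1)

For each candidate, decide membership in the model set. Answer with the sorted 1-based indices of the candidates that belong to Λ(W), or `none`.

π⊥(n) = n₀ + n₁ζ³ + n₂ζ⁶ + n₃ζ⁹ where ζ = e^{iπ/4}.
candidate 1: n = (-1, 0, 3, -2) → π⊥ ≈ (-2.414214, -4.414214); max(|x|,|y|,|x±y|/√2) = 4.828427 > 0.8 ⇒ ∉ W
candidate 2: n = (-1, -3, -3, -2) → π⊥ ≈ (-0.292893, -0.535534); max(|x|,|y|,|x±y|/√2) = 0.585786 ≤ 0.8 ⇒ ∈ W
candidate 3: n = (1, -1, 0, 0) → π⊥ ≈ (+1.707107, -0.707107); max(|x|,|y|,|x±y|/√2) = 1.707107 > 0.8 ⇒ ∉ W
candidate 4: n = (1, 0, 0, -1) → π⊥ ≈ (+0.292893, -0.707107); max(|x|,|y|,|x±y|/√2) = 0.707107 ≤ 0.8 ⇒ ∈ W
candidate 5: n = (-2, -2, 2, -2) → π⊥ ≈ (-2.000000, -4.828427); max(|x|,|y|,|x±y|/√2) = 4.828427 > 0.8 ⇒ ∉ W
candidate 6: n = (1, 0, -1, 0) → π⊥ ≈ (+1.000000, +1.000000); max(|x|,|y|,|x±y|/√2) = 1.414214 > 0.8 ⇒ ∉ W
candidate 7: n = (-1, 1, 0, 1) → π⊥ ≈ (-1.000000, +1.414214); max(|x|,|y|,|x±y|/√2) = 1.707107 > 0.8 ⇒ ∉ W

2, 4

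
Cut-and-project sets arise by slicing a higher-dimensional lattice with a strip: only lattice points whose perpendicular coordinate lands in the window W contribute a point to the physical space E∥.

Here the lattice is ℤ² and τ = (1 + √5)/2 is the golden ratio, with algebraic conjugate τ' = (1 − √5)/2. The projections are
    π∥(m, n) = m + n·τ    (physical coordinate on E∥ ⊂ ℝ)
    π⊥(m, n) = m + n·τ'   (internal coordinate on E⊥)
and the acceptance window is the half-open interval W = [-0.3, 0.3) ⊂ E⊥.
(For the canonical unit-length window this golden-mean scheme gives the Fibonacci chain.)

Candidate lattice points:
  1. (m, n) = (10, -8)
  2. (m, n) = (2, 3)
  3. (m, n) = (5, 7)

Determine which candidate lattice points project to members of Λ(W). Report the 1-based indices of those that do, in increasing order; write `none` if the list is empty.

τ' = (1−√5)/2 ≈ -0.618034.
#1 (10,-8): internal coord 10 + (-8)·τ' = +14.944272; +14.944272 ∉ [-0.3, 0.3) → out
#2 (2,3): internal coord 2 + (3)·τ' = +0.145898; +0.145898 ∈ [-0.3, 0.3) → IN Λ
#3 (5,7): internal coord 5 + (7)·τ' = +0.673762; +0.673762 ∉ [-0.3, 0.3) → out

2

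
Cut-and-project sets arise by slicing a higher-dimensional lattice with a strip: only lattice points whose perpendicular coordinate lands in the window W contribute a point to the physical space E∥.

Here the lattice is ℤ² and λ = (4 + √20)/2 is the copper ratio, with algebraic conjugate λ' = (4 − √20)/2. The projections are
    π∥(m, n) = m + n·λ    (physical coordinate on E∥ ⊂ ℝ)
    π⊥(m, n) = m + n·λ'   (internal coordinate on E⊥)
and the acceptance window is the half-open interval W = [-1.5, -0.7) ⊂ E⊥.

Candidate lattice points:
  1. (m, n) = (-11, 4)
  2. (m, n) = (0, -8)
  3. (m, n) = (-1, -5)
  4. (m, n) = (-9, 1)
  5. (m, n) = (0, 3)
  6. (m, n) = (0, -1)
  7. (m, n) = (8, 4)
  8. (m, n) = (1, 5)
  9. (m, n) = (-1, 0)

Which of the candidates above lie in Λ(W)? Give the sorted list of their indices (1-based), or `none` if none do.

Numerically λ ≈ 4.2361 and λ' = −1/λ ≈ -0.2361.
#1 (-11,4): internal coord -11 + (4)·λ' = -11.9443; -11.9443 ∉ [-1.5, -0.7) → out
#2 (0,-8): internal coord 0 + (-8)·λ' = +1.8885; +1.8885 ∉ [-1.5, -0.7) → out
#3 (-1,-5): internal coord -1 + (-5)·λ' = +0.1803; +0.1803 ∉ [-1.5, -0.7) → out
#4 (-9,1): internal coord -9 + (1)·λ' = -9.2361; -9.2361 ∉ [-1.5, -0.7) → out
#5 (0,3): internal coord 0 + (3)·λ' = -0.7082; -0.7082 ∈ [-1.5, -0.7) → IN Λ
#6 (0,-1): internal coord 0 + (-1)·λ' = +0.2361; +0.2361 ∉ [-1.5, -0.7) → out
#7 (8,4): internal coord 8 + (4)·λ' = +7.0557; +7.0557 ∉ [-1.5, -0.7) → out
#8 (1,5): internal coord 1 + (5)·λ' = -0.1803; -0.1803 ∉ [-1.5, -0.7) → out
#9 (-1,0): internal coord -1 + (0)·λ' = -1.0000; -1.0000 ∈ [-1.5, -0.7) → IN Λ

5, 9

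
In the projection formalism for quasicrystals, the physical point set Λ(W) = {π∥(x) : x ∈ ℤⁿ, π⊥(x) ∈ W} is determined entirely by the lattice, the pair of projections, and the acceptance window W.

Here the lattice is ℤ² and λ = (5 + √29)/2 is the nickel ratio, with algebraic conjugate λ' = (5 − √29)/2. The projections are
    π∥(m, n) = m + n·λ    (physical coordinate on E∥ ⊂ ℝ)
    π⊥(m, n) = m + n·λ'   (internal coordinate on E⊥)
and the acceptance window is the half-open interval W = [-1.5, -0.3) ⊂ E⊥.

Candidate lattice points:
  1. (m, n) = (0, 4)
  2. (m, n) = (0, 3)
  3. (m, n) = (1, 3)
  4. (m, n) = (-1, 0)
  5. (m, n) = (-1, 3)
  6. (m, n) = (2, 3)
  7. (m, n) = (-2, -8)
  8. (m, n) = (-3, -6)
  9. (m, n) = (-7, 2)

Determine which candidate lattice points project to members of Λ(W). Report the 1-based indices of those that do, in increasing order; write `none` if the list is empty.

Numerically λ ≈ 5.1926 and λ' = −1/λ ≈ -0.1926.
#1 (0,4): internal coord 0 + (4)·λ' = -0.7703; -0.7703 ∈ [-1.5, -0.3) → IN Λ
#2 (0,3): internal coord 0 + (3)·λ' = -0.5777; -0.5777 ∈ [-1.5, -0.3) → IN Λ
#3 (1,3): internal coord 1 + (3)·λ' = +0.4223; +0.4223 ∉ [-1.5, -0.3) → out
#4 (-1,0): internal coord -1 + (0)·λ' = -1.0000; -1.0000 ∈ [-1.5, -0.3) → IN Λ
#5 (-1,3): internal coord -1 + (3)·λ' = -1.5777; -1.5777 ∉ [-1.5, -0.3) → out
#6 (2,3): internal coord 2 + (3)·λ' = +1.4223; +1.4223 ∉ [-1.5, -0.3) → out
#7 (-2,-8): internal coord -2 + (-8)·λ' = -0.4593; -0.4593 ∈ [-1.5, -0.3) → IN Λ
#8 (-3,-6): internal coord -3 + (-6)·λ' = -1.8445; -1.8445 ∉ [-1.5, -0.3) → out
#9 (-7,2): internal coord -7 + (2)·λ' = -7.3852; -7.3852 ∉ [-1.5, -0.3) → out

1, 2, 4, 7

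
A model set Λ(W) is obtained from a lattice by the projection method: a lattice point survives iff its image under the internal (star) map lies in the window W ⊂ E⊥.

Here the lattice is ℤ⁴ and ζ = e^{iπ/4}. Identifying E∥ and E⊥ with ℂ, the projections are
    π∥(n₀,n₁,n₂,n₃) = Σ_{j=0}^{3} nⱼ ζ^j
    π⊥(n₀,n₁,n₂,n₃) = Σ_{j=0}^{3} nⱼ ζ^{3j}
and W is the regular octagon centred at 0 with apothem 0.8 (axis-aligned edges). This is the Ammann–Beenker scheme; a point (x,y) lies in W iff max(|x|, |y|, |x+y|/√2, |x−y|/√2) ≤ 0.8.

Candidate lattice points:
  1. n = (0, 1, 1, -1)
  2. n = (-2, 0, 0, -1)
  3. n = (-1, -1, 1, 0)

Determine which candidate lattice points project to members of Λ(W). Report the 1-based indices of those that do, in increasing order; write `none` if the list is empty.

Internal map: ζ^{3j} for j=0..3 gives (1,0), (−√2/2,√2/2), (0,−1), (√2/2,√2/2).
#1 (0, 1, 1, -1): internal (-1.4142, -1.0000); octagon support 1.7071 vs apothem 0.8 → ∉ W
#2 (-2, 0, 0, -1): internal (-2.7071, -0.7071); octagon support 2.7071 vs apothem 0.8 → ∉ W
#3 (-1, -1, 1, 0): internal (-0.2929, -1.7071); octagon support 1.7071 vs apothem 0.8 → ∉ W

none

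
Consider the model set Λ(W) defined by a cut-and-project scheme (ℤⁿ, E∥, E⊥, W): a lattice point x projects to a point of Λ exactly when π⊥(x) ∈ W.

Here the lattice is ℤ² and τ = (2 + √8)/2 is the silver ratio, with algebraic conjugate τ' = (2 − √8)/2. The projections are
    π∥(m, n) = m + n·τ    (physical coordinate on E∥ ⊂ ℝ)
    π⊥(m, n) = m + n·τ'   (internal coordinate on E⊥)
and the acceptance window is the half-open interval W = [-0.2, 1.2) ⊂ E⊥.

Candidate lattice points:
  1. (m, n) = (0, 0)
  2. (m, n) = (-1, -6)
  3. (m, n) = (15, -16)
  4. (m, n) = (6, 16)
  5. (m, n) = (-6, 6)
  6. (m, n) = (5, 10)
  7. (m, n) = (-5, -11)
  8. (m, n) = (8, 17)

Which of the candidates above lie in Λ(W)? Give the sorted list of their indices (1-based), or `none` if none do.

1, 6, 8

τ' = (2−√8)/2 ≈ -0.4142.
candidate 1: (m,n)=(0,0) → π∥ = 0+0·τ ≈ 0.0000, π⊥ = 0+0·τ' ≈ 0.0000 ∈ [-0.2, 1.2) ⇒ IN Λ
candidate 2: (m,n)=(-1,-6) → π∥ = -1-6·τ ≈ -15.4853, π⊥ = -1-6·τ' ≈ 1.4853 ∉ [-0.2, 1.2) ⇒ out
candidate 3: (m,n)=(15,-16) → π∥ = 15-16·τ ≈ -23.6274, π⊥ = 15-16·τ' ≈ 21.6274 ∉ [-0.2, 1.2) ⇒ out
candidate 4: (m,n)=(6,16) → π∥ = 6+16·τ ≈ 44.6274, π⊥ = 6+16·τ' ≈ -0.6274 ∉ [-0.2, 1.2) ⇒ out
candidate 5: (m,n)=(-6,6) → π∥ = -6+6·τ ≈ 8.4853, π⊥ = -6+6·τ' ≈ -8.4853 ∉ [-0.2, 1.2) ⇒ out
candidate 6: (m,n)=(5,10) → π∥ = 5+10·τ ≈ 29.1421, π⊥ = 5+10·τ' ≈ 0.8579 ∈ [-0.2, 1.2) ⇒ IN Λ
candidate 7: (m,n)=(-5,-11) → π∥ = -5-11·τ ≈ -31.5563, π⊥ = -5-11·τ' ≈ -0.4437 ∉ [-0.2, 1.2) ⇒ out
candidate 8: (m,n)=(8,17) → π∥ = 8+17·τ ≈ 49.0416, π⊥ = 8+17·τ' ≈ 0.9584 ∈ [-0.2, 1.2) ⇒ IN Λ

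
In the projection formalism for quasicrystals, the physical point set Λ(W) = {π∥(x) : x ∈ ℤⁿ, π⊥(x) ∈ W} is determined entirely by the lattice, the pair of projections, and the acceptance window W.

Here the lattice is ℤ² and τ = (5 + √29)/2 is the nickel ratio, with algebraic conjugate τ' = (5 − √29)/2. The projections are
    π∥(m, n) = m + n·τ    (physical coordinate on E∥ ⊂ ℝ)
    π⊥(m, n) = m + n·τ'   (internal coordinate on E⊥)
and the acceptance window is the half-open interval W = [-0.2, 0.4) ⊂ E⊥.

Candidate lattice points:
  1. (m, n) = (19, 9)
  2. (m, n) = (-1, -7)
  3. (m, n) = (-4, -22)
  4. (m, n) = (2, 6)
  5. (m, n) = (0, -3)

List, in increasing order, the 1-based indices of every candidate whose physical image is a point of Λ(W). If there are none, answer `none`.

2, 3

Numerically τ ≈ 5.19258 and τ' = −1/τ ≈ -0.19258.
[1] lift (19,9): star map gives 17.26676; window check -0.2 ≤ 17.26676 < 0.4 is false → out
[2] lift (-1,-7): star map gives 0.34808; window check -0.2 ≤ 0.34808 < 0.4 is true → IN Λ
[3] lift (-4,-22): star map gives 0.23681; window check -0.2 ≤ 0.23681 < 0.4 is true → IN Λ
[4] lift (2,6): star map gives 0.84451; window check -0.2 ≤ 0.84451 < 0.4 is false → out
[5] lift (0,-3): star map gives 0.57775; window check -0.2 ≤ 0.57775 < 0.4 is false → out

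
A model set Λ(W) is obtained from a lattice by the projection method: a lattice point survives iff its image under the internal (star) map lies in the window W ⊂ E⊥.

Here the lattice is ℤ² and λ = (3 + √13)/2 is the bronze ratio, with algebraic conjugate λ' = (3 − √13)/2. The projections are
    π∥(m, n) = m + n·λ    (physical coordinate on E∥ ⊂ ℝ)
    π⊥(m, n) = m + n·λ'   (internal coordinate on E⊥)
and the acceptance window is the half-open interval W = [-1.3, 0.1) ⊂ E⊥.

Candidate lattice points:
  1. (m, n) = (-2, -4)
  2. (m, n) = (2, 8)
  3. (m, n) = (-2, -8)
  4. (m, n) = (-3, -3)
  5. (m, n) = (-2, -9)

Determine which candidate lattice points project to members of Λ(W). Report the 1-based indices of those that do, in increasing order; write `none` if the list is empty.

1, 2

λ' = (3−√13)/2 ≈ -0.30278.
candidate 1: (m,n)=(-2,-4) → π∥ = -2-4·λ ≈ -15.21110, π⊥ = -2-4·λ' ≈ -0.78890 ∈ [-1.3, 0.1) ⇒ IN Λ
candidate 2: (m,n)=(2,8) → π∥ = 2+8·λ ≈ 28.42221, π⊥ = 2+8·λ' ≈ -0.42221 ∈ [-1.3, 0.1) ⇒ IN Λ
candidate 3: (m,n)=(-2,-8) → π∥ = -2-8·λ ≈ -28.42221, π⊥ = -2-8·λ' ≈ 0.42221 ∉ [-1.3, 0.1) ⇒ out
candidate 4: (m,n)=(-3,-3) → π∥ = -3-3·λ ≈ -12.90833, π⊥ = -3-3·λ' ≈ -2.09167 ∉ [-1.3, 0.1) ⇒ out
candidate 5: (m,n)=(-2,-9) → π∥ = -2-9·λ ≈ -31.72498, π⊥ = -2-9·λ' ≈ 0.72498 ∉ [-1.3, 0.1) ⇒ out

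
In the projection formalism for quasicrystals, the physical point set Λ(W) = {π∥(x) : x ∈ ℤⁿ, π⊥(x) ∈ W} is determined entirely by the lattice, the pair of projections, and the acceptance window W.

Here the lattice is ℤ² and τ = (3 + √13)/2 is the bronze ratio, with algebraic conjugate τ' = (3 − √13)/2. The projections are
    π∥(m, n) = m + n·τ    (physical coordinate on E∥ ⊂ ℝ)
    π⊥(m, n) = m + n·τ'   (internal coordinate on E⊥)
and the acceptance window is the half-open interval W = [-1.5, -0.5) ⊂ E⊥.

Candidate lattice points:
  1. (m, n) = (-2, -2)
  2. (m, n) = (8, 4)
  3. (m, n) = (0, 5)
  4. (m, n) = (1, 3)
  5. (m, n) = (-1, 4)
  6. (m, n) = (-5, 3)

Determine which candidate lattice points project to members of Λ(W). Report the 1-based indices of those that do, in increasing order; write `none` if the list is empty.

τ' = (3−√13)/2 ≈ -0.302776.
[1] lift (-2,-2): star map gives -1.394449; window check -1.5 ≤ -1.394449 < -0.5 is true → IN Λ
[2] lift (8,4): star map gives 6.788897; window check -1.5 ≤ 6.788897 < -0.5 is false → out
[3] lift (0,5): star map gives -1.513878; window check -1.5 ≤ -1.513878 < -0.5 is false → out
[4] lift (1,3): star map gives 0.091673; window check -1.5 ≤ 0.091673 < -0.5 is false → out
[5] lift (-1,4): star map gives -2.211103; window check -1.5 ≤ -2.211103 < -0.5 is false → out
[6] lift (-5,3): star map gives -5.908327; window check -1.5 ≤ -5.908327 < -0.5 is false → out

1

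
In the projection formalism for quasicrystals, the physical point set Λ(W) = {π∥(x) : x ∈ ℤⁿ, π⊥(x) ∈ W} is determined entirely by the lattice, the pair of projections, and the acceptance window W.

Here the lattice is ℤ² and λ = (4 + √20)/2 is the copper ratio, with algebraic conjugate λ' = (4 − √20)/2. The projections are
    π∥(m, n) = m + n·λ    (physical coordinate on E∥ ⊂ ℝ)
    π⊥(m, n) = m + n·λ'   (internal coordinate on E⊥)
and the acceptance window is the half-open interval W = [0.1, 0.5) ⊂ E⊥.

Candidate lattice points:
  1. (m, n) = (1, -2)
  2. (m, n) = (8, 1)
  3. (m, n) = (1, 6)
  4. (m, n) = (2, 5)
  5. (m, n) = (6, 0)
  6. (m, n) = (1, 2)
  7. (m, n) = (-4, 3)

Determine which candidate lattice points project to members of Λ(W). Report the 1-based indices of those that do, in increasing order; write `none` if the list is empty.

none

Compute λ' = (4−√20)/2 = -0.2361, so π⊥(m,n) = m -0.2361·n.
[1] lift (1,-2): star map gives 1.4721; window check 0.1 ≤ 1.4721 < 0.5 is false → out
[2] lift (8,1): star map gives 7.7639; window check 0.1 ≤ 7.7639 < 0.5 is false → out
[3] lift (1,6): star map gives -0.4164; window check 0.1 ≤ -0.4164 < 0.5 is false → out
[4] lift (2,5): star map gives 0.8197; window check 0.1 ≤ 0.8197 < 0.5 is false → out
[5] lift (6,0): star map gives 6.0000; window check 0.1 ≤ 6.0000 < 0.5 is false → out
[6] lift (1,2): star map gives 0.5279; window check 0.1 ≤ 0.5279 < 0.5 is false → out
[7] lift (-4,3): star map gives -4.7082; window check 0.1 ≤ -4.7082 < 0.5 is false → out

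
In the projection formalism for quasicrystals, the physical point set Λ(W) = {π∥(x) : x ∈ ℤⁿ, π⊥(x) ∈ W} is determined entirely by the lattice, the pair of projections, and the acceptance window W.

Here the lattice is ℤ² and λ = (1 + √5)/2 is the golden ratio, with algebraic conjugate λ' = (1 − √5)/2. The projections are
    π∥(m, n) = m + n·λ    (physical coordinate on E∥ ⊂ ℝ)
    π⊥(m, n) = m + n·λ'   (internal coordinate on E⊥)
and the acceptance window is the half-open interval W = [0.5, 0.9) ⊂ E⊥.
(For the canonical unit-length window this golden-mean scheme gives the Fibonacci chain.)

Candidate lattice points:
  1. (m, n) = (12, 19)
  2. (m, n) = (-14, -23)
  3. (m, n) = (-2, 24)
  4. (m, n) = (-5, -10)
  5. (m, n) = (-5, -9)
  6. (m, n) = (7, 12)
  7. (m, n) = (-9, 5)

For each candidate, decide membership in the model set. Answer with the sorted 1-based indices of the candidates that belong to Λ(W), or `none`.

λ' = (1−√5)/2 ≈ -0.61803.
candidate 1: (m,n)=(12,19) → π∥ = 12+19·λ ≈ 42.74265, π⊥ = 12+19·λ' ≈ 0.25735 ∉ [0.5, 0.9) ⇒ out
candidate 2: (m,n)=(-14,-23) → π∥ = -14-23·λ ≈ -51.21478, π⊥ = -14-23·λ' ≈ 0.21478 ∉ [0.5, 0.9) ⇒ out
candidate 3: (m,n)=(-2,24) → π∥ = -2+24·λ ≈ 36.83282, π⊥ = -2+24·λ' ≈ -16.83282 ∉ [0.5, 0.9) ⇒ out
candidate 4: (m,n)=(-5,-10) → π∥ = -5-10·λ ≈ -21.18034, π⊥ = -5-10·λ' ≈ 1.18034 ∉ [0.5, 0.9) ⇒ out
candidate 5: (m,n)=(-5,-9) → π∥ = -5-9·λ ≈ -19.56231, π⊥ = -5-9·λ' ≈ 0.56231 ∈ [0.5, 0.9) ⇒ IN Λ
candidate 6: (m,n)=(7,12) → π∥ = 7+12·λ ≈ 26.41641, π⊥ = 7+12·λ' ≈ -0.41641 ∉ [0.5, 0.9) ⇒ out
candidate 7: (m,n)=(-9,5) → π∥ = -9+5·λ ≈ -0.90983, π⊥ = -9+5·λ' ≈ -12.09017 ∉ [0.5, 0.9) ⇒ out

5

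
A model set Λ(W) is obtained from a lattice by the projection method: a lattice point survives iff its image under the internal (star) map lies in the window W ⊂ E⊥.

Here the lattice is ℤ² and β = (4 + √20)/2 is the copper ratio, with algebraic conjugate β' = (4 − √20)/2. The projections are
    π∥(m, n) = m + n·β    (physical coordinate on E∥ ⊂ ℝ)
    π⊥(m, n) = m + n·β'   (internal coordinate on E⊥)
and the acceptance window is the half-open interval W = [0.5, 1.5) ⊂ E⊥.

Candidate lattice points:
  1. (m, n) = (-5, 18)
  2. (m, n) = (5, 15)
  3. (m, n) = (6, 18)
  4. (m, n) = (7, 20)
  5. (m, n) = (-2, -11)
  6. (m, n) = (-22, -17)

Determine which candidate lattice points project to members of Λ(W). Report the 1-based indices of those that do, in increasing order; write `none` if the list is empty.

β' = (4−√20)/2 ≈ -0.23607.
candidate 1: (m,n)=(-5,18) → π∥ = -5+18·β ≈ 71.24922, π⊥ = -5+18·β' ≈ -9.24922 ∉ [0.5, 1.5) ⇒ out
candidate 2: (m,n)=(5,15) → π∥ = 5+15·β ≈ 68.54102, π⊥ = 5+15·β' ≈ 1.45898 ∈ [0.5, 1.5) ⇒ IN Λ
candidate 3: (m,n)=(6,18) → π∥ = 6+18·β ≈ 82.24922, π⊥ = 6+18·β' ≈ 1.75078 ∉ [0.5, 1.5) ⇒ out
candidate 4: (m,n)=(7,20) → π∥ = 7+20·β ≈ 91.72136, π⊥ = 7+20·β' ≈ 2.27864 ∉ [0.5, 1.5) ⇒ out
candidate 5: (m,n)=(-2,-11) → π∥ = -2-11·β ≈ -48.59675, π⊥ = -2-11·β' ≈ 0.59675 ∈ [0.5, 1.5) ⇒ IN Λ
candidate 6: (m,n)=(-22,-17) → π∥ = -22-17·β ≈ -94.01316, π⊥ = -22-17·β' ≈ -17.98684 ∉ [0.5, 1.5) ⇒ out

2, 5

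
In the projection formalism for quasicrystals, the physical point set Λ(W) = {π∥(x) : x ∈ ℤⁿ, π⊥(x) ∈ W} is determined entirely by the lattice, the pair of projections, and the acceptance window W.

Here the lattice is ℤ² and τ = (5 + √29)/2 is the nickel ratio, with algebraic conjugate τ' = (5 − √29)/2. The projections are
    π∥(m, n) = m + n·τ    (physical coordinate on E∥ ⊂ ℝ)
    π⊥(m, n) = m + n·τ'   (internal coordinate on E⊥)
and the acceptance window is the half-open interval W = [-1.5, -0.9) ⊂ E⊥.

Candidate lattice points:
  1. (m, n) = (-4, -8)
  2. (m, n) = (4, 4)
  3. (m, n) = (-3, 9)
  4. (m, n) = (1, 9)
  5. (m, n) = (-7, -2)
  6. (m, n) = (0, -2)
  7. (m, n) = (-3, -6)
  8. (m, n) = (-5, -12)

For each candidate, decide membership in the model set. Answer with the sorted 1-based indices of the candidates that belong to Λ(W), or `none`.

none

τ' = (5−√29)/2 ≈ -0.192582.
[1] lift (-4,-8): star map gives -2.459341; window check -1.5 ≤ -2.459341 < -0.9 is false → out
[2] lift (4,4): star map gives 3.229670; window check -1.5 ≤ 3.229670 < -0.9 is false → out
[3] lift (-3,9): star map gives -4.733242; window check -1.5 ≤ -4.733242 < -0.9 is false → out
[4] lift (1,9): star map gives -0.733242; window check -1.5 ≤ -0.733242 < -0.9 is false → out
[5] lift (-7,-2): star map gives -6.614835; window check -1.5 ≤ -6.614835 < -0.9 is false → out
[6] lift (0,-2): star map gives 0.385165; window check -1.5 ≤ 0.385165 < -0.9 is false → out
[7] lift (-3,-6): star map gives -1.844506; window check -1.5 ≤ -1.844506 < -0.9 is false → out
[8] lift (-5,-12): star map gives -2.689011; window check -1.5 ≤ -2.689011 < -0.9 is false → out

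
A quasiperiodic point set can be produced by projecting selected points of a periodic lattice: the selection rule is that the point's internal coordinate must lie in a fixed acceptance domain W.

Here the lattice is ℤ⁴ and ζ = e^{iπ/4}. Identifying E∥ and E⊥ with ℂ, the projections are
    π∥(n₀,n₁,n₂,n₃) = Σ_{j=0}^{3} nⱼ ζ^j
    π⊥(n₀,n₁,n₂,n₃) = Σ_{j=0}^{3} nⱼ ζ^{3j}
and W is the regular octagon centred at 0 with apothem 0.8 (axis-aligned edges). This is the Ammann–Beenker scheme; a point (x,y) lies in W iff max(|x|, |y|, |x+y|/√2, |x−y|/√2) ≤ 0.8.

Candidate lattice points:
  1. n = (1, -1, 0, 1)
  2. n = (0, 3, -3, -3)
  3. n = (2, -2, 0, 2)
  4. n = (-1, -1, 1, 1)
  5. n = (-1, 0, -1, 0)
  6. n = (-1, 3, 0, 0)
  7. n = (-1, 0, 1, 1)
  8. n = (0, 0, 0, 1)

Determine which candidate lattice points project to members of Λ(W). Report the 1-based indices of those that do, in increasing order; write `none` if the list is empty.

With ζ = e^{iπ/4} the internal vectors are ζ^0,ζ^3,ζ^6,ζ^9.
candidate 1: n = (1, -1, 0, 1) → π⊥ ≈ (+2.4142, +0.0000); max(|x|,|y|,|x±y|/√2) = 2.4142 > 0.8 ⇒ ∉ W
candidate 2: n = (0, 3, -3, -3) → π⊥ ≈ (-4.2426, +3.0000); max(|x|,|y|,|x±y|/√2) = 5.1213 > 0.8 ⇒ ∉ W
candidate 3: n = (2, -2, 0, 2) → π⊥ ≈ (+4.8284, +0.0000); max(|x|,|y|,|x±y|/√2) = 4.8284 > 0.8 ⇒ ∉ W
candidate 4: n = (-1, -1, 1, 1) → π⊥ ≈ (+0.4142, -1.0000); max(|x|,|y|,|x±y|/√2) = 1.0000 > 0.8 ⇒ ∉ W
candidate 5: n = (-1, 0, -1, 0) → π⊥ ≈ (-1.0000, +1.0000); max(|x|,|y|,|x±y|/√2) = 1.4142 > 0.8 ⇒ ∉ W
candidate 6: n = (-1, 3, 0, 0) → π⊥ ≈ (-3.1213, +2.1213); max(|x|,|y|,|x±y|/√2) = 3.7071 > 0.8 ⇒ ∉ W
candidate 7: n = (-1, 0, 1, 1) → π⊥ ≈ (-0.2929, -0.2929); max(|x|,|y|,|x±y|/√2) = 0.4142 ≤ 0.8 ⇒ ∈ W
candidate 8: n = (0, 0, 0, 1) → π⊥ ≈ (+0.7071, +0.7071); max(|x|,|y|,|x±y|/√2) = 1.0000 > 0.8 ⇒ ∉ W

7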